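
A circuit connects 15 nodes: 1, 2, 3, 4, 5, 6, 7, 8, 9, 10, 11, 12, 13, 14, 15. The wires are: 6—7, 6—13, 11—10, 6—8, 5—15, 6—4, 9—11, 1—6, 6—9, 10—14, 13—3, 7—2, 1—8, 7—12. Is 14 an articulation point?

No

Deleting 14 leaves 2 components (was 2), so 14 is not a cut vertex.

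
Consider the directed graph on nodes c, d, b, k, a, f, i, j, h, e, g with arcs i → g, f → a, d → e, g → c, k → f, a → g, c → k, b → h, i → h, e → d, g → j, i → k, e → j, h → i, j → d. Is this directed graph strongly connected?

There is no directed path from e to h, so the graph is not strongly connected.

No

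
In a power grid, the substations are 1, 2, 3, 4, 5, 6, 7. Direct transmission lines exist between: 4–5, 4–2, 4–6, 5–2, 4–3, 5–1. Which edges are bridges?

The edges on the cycle 4-5-2-4 are not bridges since each lies on that cycle.
But removing 5–1 disconnects 5 from 1; removing 4–6 disconnects 4 from 6; removing 4–3 disconnects 4 from 3 — these are bridges.

1-5, 3-4, 4-6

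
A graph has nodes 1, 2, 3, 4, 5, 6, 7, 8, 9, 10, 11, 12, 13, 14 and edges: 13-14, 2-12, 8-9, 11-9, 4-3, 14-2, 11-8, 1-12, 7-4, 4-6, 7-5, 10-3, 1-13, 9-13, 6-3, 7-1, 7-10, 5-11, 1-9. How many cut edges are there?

0

The edges on the cycle 4-6-3-4 are not bridges since each lies on that cycle.
Every edge lies on some cycle, so there are no bridges.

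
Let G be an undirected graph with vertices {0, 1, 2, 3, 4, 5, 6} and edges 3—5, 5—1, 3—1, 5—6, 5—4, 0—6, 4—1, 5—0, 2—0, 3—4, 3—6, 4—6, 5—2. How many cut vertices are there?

Removing 1, for instance, still leaves 1 component. No single vertex removal increases the component count — the graph has no articulation points.

0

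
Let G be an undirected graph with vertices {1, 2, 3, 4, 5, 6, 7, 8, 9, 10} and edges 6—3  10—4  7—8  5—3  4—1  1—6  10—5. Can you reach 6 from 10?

Yes

From 10 we can reach 1, 3, 4, 5, 6, 10, which includes 6.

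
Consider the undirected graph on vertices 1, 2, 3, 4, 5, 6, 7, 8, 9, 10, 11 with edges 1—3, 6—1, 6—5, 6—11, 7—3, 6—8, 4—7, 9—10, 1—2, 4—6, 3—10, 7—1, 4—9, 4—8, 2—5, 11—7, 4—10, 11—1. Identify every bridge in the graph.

The edges on the cycle 6-11-1-2-5-6 are not bridges since each lies on that cycle.
Every edge lies on some cycle, so there are no bridges.

none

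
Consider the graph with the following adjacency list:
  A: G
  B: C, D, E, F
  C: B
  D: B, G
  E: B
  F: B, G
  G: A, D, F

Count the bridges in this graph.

The edges on the cycle G-F-B-D-G are not bridges since each lies on that cycle.
But removing B-C disconnects B from C; removing B-E disconnects B from E; removing G-A disconnects G from A — these are bridges.
That makes 3 bridges.

3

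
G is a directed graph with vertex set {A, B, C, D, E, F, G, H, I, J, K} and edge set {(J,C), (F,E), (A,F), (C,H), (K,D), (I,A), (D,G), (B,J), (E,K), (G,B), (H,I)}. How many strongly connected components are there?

1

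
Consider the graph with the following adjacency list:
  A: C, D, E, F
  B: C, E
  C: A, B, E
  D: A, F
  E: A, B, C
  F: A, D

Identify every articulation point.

A

Removing A increases the component count from 1 to 2, so A is a cut vertex.
By contrast removing B leaves 1 component; it is not a cut vertex. No other vertex is a cut vertex either.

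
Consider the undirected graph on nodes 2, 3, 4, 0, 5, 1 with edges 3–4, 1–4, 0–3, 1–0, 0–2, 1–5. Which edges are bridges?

0-2, 1-5

The edges on the cycle 1-0-3-4-1 are not bridges since each lies on that cycle.
But removing 0–2 disconnects 0 from 2; removing 1–5 disconnects 1 from 5 — these are bridges.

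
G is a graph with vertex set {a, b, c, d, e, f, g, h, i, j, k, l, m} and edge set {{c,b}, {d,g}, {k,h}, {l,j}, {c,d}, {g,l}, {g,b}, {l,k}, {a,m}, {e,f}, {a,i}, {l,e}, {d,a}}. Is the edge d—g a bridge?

No

After removing d—g, the path d-c-b-g still connects them, so the edge is not a bridge.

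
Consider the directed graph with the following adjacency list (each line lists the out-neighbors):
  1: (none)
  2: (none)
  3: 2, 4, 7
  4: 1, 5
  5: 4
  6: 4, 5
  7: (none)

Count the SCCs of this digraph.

6

{4, 5} are all mutually reachable — one SCC of size 2.
{1} is an SCC by itself.
{7} is an SCC by itself.
{2} is an SCC by itself.
{3} is an SCC by itself.
(and 1 more singleton SCC)
That gives 6 strongly connected components.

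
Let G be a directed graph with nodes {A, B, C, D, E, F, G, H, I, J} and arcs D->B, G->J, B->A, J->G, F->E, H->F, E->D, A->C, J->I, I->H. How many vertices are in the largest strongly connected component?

{G, J} are all mutually reachable — one SCC of size 2.
{B} is an SCC by itself.
{C} is an SCC by itself.
{E} is an SCC by itself.
{D} is an SCC by itself.
(and 4 more singleton SCCs)
The largest has 2 vertices.

2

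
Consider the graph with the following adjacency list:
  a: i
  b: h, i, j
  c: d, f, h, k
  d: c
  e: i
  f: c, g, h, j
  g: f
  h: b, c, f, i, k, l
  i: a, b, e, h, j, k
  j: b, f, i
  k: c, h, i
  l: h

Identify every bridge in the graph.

The edges on the cycle h-c-k-h are not bridges since each lies on that cycle.
But removing c-d disconnects c from d; removing i-a disconnects i from a; removing l-h disconnects l from h; removing e-i disconnects e from i — these are bridges.
In total 5 edges are bridges.

a-i, c-d, e-i, f-g, h-l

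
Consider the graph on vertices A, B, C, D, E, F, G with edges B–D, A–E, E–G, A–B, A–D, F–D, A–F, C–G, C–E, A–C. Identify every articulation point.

A

Removing A increases the component count from 1 to 2, so A is a cut vertex.
By contrast removing C leaves 1 component; it is not a cut vertex. No other vertex is a cut vertex either.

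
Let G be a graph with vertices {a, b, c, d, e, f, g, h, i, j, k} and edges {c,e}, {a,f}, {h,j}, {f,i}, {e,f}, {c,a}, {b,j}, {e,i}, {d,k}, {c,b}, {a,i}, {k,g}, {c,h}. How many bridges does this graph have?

2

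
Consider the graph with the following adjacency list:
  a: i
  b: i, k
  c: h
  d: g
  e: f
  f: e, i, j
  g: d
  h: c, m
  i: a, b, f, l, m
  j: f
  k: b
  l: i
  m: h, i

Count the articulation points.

Removing b increases the component count from 2 to 3, so b is a cut vertex.
Removing f increases the component count from 2 to 4, so f is a cut vertex.
Removing h increases the component count from 2 to 3, so h is a cut vertex.
Likewise i, m are cut vertices.
By contrast removing j leaves 2 components; it is not a cut vertex. No other vertex is a cut vertex either.

5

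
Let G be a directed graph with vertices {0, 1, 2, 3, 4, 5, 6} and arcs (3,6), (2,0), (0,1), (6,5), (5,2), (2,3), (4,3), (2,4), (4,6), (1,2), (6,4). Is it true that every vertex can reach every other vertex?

Yes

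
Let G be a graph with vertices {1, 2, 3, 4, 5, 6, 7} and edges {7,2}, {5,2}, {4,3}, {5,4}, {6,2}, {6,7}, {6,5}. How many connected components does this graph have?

2

1 is isolated — a component by itself.
Starting from 2 we can reach 2, 3, 4, 5, 6, 7. That is one component of size 6.
Total: 2 components.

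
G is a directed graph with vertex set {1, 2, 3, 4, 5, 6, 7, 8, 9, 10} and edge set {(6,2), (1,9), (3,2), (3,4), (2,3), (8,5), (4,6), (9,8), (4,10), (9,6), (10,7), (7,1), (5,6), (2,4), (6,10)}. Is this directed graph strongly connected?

Yes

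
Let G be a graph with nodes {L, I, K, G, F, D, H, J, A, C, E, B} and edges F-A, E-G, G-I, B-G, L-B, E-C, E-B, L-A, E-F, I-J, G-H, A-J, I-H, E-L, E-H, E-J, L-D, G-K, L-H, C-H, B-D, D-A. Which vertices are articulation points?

G

Removing G increases the component count from 1 to 2, so G is a cut vertex.
By contrast removing E leaves 1 component; it is not a cut vertex. No other vertex is a cut vertex either.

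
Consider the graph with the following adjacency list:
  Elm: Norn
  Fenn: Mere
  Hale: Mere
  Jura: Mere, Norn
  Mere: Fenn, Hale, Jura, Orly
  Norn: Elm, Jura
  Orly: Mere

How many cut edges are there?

removing Mere-Orly disconnects Mere from Orly; removing Fenn-Mere disconnects Fenn from Mere; removing Jura-Mere disconnects Jura from Mere; removing Mere-Hale disconnects Mere from Hale — these are bridges.
In total 6 edges are bridges.

6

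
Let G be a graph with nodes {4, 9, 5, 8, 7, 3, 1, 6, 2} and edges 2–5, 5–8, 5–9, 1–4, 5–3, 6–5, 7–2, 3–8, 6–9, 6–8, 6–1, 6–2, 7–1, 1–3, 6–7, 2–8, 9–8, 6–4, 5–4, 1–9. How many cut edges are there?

0

The edges on the cycle 6-7-1-9-6 are not bridges since each lies on that cycle.
Every edge lies on some cycle, so there are no bridges.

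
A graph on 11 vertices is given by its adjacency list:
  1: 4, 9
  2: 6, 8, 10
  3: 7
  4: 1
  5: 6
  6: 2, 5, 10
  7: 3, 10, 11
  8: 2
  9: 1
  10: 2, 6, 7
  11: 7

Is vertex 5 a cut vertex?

No

Deleting 5 leaves 2 components (was 2), so 5 is not a cut vertex.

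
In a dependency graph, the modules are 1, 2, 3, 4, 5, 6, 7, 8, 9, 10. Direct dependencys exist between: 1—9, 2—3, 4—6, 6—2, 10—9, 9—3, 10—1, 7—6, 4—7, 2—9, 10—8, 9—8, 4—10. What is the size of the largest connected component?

5 is isolated — a component by itself.
Starting from 1 we can reach 1, 2, 3, 4, 6, 7, 8, 9, 10. That is one component of size 9.
The largest has 9 vertices.

9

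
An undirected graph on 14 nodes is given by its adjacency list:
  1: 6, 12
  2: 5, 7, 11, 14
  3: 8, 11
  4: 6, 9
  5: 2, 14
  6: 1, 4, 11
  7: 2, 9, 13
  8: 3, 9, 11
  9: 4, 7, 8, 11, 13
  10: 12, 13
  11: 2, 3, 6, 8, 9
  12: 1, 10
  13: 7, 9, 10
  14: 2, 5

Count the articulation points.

Removing 2 increases the component count from 1 to 2, so 2 is a cut vertex.
By contrast removing 12 leaves 1 component; it is not a cut vertex. No other vertex is a cut vertex either.

1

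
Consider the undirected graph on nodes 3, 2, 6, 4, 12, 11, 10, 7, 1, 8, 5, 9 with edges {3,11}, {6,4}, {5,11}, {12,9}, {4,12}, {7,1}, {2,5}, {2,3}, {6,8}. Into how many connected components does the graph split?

4

10 is isolated — a component by itself.
Starting from 1 we can reach 1, 7. That is one component of size 2.
Starting from 2 we can reach 2, 3, 5, 11. That is one component of size 4.
Starting from 4 we can reach 4, 6, 8, 9, 12. That is one component of size 5.
Total: 4 components.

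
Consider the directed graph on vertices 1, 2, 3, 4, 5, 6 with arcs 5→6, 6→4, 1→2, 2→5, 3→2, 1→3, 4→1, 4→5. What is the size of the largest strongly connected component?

6

{1, 2, 3, 4, 5, 6} are all mutually reachable — one SCC of size 6.
The largest has 6 vertices.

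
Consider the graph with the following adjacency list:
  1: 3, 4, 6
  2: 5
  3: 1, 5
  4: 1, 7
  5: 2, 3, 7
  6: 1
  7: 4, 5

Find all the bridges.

The edges on the cycle 5-7-4-1-3-5 are not bridges since each lies on that cycle.
But removing 5-2 disconnects 5 from 2; removing 1-6 disconnects 1 from 6 — these are bridges.

1-6, 2-5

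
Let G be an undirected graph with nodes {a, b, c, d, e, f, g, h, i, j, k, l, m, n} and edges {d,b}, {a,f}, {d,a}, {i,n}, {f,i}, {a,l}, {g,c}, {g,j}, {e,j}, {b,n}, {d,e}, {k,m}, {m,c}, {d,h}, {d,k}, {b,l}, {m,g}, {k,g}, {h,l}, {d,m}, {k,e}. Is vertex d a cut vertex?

Deleting d raises the number of components from 1 to 2, so d is a cut vertex.

Yes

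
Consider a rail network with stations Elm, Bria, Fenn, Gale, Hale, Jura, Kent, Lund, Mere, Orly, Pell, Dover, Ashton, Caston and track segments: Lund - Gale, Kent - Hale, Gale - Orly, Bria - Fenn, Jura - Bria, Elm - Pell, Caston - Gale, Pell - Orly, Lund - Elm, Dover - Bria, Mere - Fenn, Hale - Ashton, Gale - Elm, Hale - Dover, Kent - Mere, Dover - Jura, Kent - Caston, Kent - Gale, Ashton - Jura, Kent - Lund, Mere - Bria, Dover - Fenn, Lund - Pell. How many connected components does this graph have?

1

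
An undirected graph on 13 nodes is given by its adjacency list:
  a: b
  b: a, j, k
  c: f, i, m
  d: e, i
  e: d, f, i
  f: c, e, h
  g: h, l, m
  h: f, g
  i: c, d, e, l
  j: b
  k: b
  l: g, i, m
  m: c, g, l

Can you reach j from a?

From a we can reach a, b, j, k, which includes j.

Yes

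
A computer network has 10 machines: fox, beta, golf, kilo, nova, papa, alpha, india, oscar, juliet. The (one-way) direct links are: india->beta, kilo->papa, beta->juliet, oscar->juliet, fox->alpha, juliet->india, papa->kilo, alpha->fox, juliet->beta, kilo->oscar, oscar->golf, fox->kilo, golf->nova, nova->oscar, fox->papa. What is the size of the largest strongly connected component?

3

{golf, nova, oscar} are all mutually reachable — one SCC of size 3.
{beta, india, juliet} are all mutually reachable — one SCC of size 3.
{kilo, papa} are all mutually reachable — one SCC of size 2.
{fox, alpha} are all mutually reachable — one SCC of size 2.
The largest has 3 vertices.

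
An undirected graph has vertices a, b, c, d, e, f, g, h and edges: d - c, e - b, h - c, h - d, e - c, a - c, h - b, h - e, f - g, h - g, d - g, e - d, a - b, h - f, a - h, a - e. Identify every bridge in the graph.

none

The edges on the cycle h-f-g-h are not bridges since each lies on that cycle.
Every edge lies on some cycle, so there are no bridges.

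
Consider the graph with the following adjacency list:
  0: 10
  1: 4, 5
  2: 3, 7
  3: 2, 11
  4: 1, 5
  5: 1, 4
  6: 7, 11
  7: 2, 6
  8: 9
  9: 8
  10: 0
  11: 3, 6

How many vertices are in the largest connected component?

5

Starting from 0 we can reach 0, 10. That is one component of size 2.
Starting from 8 we can reach 8, 9. That is one component of size 2.
Starting from 1 we can reach 1, 4, 5. That is one component of size 3.
Starting from 2 we can reach 2, 3, 6, 7, 11. That is one component of size 5.
The largest has 5 vertices.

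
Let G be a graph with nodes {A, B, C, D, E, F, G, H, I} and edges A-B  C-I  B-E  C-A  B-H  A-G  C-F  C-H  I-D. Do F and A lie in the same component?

From F we can reach A, B, C, D, E, F, G, H, I, which includes A.

Yes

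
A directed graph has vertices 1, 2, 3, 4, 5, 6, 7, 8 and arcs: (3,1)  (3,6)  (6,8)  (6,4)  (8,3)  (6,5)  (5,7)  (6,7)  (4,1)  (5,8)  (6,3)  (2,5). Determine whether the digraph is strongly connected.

There is no directed path from 6 to 2, so the graph is not strongly connected.

No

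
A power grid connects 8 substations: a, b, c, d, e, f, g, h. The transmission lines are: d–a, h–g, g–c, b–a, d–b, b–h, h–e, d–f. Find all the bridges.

b-h, c-g, d-f, e-h, g-h

The edges on the cycle d-b-a-d are not bridges since each lies on that cycle.
But removing h–g disconnects h from g; removing d–f disconnects d from f; removing h–e disconnects h from e; removing g–c disconnects g from c — these are bridges.
In total 5 edges are bridges.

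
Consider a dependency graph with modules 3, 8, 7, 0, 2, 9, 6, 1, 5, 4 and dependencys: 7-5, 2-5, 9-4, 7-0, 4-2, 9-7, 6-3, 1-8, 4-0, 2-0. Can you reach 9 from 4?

Yes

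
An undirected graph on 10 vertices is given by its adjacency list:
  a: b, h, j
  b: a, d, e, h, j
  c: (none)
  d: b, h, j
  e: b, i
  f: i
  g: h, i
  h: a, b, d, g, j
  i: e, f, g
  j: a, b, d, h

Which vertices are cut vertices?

Removing i increases the component count from 2 to 3, so i is a cut vertex.
By contrast removing g leaves 2 components; it is not a cut vertex. No other vertex is a cut vertex either.

i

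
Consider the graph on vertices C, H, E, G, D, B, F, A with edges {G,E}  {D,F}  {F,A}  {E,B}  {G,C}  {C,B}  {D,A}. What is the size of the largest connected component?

H is isolated — a component by itself.
Starting from A we can reach A, D, F. That is one component of size 3.
Starting from B we can reach B, C, E, G. That is one component of size 4.
The largest has 4 vertices.

4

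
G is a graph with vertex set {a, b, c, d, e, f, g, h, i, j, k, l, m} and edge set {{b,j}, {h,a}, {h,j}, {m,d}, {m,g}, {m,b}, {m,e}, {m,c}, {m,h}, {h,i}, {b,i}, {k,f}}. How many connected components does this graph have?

3

l is isolated — a component by itself.
Starting from f we can reach f, k. That is one component of size 2.
Starting from a we can reach a, b, c, d, e, g, h, i, j, m. That is one component of size 10.
Total: 3 components.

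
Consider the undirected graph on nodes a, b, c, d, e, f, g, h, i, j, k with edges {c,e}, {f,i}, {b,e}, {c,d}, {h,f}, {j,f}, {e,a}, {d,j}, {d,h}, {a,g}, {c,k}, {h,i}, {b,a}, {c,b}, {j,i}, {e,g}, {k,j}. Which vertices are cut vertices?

c

Removing c increases the component count from 1 to 2, so c is a cut vertex.
By contrast removing k leaves 1 component; it is not a cut vertex. No other vertex is a cut vertex either.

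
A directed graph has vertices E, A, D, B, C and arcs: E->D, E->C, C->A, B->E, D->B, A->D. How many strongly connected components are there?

1

{A, B, C, D, E} are all mutually reachable — one SCC of size 5.
That gives 1 strongly connected component.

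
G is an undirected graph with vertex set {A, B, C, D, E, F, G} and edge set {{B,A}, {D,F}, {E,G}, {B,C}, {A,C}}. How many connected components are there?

Starting from E we can reach E, G. That is one component of size 2.
Starting from D we can reach D, F. That is one component of size 2.
Starting from A we can reach A, B, C. That is one component of size 3.
Total: 3 components.

3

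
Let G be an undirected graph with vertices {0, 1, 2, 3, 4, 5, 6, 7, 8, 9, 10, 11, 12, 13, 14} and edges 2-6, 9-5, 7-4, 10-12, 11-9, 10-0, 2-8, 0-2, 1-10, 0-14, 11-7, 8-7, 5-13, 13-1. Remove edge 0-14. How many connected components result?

Before removal there are 2 components.
0-14 is a bridge — removing it separates 0's side from 14's side.
After removal: 3 components.

3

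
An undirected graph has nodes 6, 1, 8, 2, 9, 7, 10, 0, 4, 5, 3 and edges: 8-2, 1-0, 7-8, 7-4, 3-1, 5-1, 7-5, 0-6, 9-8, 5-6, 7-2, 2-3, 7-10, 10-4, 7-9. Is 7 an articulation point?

Yes

Deleting 7 raises the number of components from 1 to 2, so 7 is a cut vertex.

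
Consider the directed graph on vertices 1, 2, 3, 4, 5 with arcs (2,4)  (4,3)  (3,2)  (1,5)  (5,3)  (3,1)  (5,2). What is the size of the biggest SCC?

5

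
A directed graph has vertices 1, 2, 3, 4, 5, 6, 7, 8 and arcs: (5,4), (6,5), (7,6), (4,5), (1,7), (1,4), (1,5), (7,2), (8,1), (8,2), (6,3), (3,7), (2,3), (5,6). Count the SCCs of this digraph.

3

{2, 3, 4, 5, 6, 7} are all mutually reachable — one SCC of size 6.
{1} is an SCC by itself.
{8} is an SCC by itself.
That gives 3 strongly connected components.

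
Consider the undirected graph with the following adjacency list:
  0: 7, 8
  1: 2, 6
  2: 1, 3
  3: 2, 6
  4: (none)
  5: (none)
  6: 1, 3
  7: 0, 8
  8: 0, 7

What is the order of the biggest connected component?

4 is isolated — a component by itself.
5 is isolated — a component by itself.
Starting from 0 we can reach 0, 7, 8. That is one component of size 3.
Starting from 1 we can reach 1, 2, 3, 6. That is one component of size 4.
The largest has 4 vertices.

4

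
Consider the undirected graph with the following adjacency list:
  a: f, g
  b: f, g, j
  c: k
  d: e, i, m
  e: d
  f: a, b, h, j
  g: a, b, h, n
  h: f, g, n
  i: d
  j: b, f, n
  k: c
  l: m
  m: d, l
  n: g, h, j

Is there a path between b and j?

From b we can reach a, b, f, g, h, j, n, which includes j.

Yes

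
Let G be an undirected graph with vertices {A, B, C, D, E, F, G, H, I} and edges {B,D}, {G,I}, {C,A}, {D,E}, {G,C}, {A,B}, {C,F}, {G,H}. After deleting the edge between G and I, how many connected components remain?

2

Before removal there is 1 component.
G - I is a bridge — removing it separates G's side from I's side.
After removal: 2 components.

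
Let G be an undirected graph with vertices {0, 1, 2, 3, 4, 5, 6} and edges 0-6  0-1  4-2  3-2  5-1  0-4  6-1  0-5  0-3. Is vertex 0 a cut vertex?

Yes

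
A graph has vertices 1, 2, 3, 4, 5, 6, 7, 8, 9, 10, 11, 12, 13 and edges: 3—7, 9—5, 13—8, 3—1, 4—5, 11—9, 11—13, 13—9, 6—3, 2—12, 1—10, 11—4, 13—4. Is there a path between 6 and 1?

From 6 we can reach 1, 3, 6, 7, 10, which includes 1.

Yes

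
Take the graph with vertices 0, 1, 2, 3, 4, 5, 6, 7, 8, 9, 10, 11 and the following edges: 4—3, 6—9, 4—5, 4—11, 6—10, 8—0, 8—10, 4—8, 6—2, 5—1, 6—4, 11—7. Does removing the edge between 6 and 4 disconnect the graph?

After removing 6—4, the path 6-10-8-4 still connects them, so the edge is not a bridge.

No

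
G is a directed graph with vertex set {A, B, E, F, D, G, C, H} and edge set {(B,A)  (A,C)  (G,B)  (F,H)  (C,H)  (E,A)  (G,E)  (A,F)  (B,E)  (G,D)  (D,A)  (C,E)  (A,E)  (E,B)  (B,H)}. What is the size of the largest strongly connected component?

4

{A, B, C, E} are all mutually reachable — one SCC of size 4.
{D} is an SCC by itself.
{G} is an SCC by itself.
{F} is an SCC by itself.
{H} is an SCC by itself.
The largest has 4 vertices.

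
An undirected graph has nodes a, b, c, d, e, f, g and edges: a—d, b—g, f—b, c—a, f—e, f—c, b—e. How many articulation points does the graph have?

4

Removing a increases the component count from 1 to 2, so a is a cut vertex.
Removing b increases the component count from 1 to 2, so b is a cut vertex.
Removing c increases the component count from 1 to 2, so c is a cut vertex.
Likewise f is a cut vertex.
By contrast removing g leaves 1 component; it is not a cut vertex. No other vertex is a cut vertex either.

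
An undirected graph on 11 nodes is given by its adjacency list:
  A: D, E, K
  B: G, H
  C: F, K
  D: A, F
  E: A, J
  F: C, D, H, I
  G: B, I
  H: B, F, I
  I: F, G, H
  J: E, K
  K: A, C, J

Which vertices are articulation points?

F

Removing F increases the component count from 1 to 2, so F is a cut vertex.
By contrast removing E leaves 1 component; it is not a cut vertex. No other vertex is a cut vertex either.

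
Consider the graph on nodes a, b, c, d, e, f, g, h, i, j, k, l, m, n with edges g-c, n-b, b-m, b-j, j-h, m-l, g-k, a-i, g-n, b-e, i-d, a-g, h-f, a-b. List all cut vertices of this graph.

a, b, g, h, i, j, m

Removing a increases the component count from 1 to 2, so a is a cut vertex.
Removing b increases the component count from 1 to 4, so b is a cut vertex.
Removing g increases the component count from 1 to 3, so g is a cut vertex.
Likewise h, i, j, m are cut vertices.
By contrast removing k leaves 1 component; it is not a cut vertex. No other vertex is a cut vertex either.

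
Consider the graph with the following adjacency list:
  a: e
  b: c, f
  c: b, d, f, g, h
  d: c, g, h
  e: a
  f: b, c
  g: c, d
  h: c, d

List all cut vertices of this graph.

Removing c increases the component count from 2 to 3, so c is a cut vertex.
By contrast removing h leaves 2 components; it is not a cut vertex. No other vertex is a cut vertex either.

c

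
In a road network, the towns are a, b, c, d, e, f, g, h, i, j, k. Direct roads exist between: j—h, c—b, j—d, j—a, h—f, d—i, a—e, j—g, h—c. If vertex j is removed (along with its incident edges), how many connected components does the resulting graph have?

5

With j gone, the remaining components are: {g}; {k}; {a, e}; {d, i}; {b, c, f, h}.
That is 5 components.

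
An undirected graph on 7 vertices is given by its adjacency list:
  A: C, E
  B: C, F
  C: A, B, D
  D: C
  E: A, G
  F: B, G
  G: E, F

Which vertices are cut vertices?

Removing C increases the component count from 1 to 2, so C is a cut vertex.
By contrast removing A leaves 1 component; it is not a cut vertex. No other vertex is a cut vertex either.

C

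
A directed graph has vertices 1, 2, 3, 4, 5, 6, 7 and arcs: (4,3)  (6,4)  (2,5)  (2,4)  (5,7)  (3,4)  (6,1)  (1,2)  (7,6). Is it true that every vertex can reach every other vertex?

There is no directed path from 4 to 6, so the graph is not strongly connected.

No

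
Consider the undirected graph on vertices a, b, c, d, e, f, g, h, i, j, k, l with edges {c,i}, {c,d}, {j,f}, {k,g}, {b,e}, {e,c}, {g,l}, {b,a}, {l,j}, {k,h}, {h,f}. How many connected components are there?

2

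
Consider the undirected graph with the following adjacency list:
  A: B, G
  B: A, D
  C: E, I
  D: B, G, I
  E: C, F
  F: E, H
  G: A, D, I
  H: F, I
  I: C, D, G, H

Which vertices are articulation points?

I

Removing I increases the component count from 1 to 2, so I is a cut vertex.
By contrast removing F leaves 1 component; it is not a cut vertex. No other vertex is a cut vertex either.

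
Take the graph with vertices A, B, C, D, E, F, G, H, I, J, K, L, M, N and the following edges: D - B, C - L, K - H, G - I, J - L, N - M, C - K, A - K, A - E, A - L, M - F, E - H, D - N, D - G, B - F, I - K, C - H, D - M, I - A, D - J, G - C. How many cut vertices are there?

Removing D increases the component count from 1 to 2, so D is a cut vertex.
By contrast removing E leaves 1 component; it is not a cut vertex. No other vertex is a cut vertex either.

1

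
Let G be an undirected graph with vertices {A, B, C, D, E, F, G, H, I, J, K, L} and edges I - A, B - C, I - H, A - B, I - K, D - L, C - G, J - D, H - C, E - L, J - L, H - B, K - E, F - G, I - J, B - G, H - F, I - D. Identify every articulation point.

I

Removing I increases the component count from 1 to 2, so I is a cut vertex.
By contrast removing H leaves 1 component; it is not a cut vertex. No other vertex is a cut vertex either.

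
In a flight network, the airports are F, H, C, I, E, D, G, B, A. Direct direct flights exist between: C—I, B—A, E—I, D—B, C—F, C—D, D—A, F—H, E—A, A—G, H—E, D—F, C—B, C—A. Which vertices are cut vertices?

A

Removing A increases the component count from 1 to 2, so A is a cut vertex.
By contrast removing E leaves 1 component; it is not a cut vertex. No other vertex is a cut vertex either.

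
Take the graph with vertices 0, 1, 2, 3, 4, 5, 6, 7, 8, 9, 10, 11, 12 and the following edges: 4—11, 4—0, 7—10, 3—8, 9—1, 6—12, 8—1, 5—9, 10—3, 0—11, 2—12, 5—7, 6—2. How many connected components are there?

3

Starting from 0 we can reach 0, 4, 11. That is one component of size 3.
Starting from 2 we can reach 2, 6, 12. That is one component of size 3.
Starting from 1 we can reach 1, 3, 5, 7, 8, 9, 10. That is one component of size 7.
Total: 3 components.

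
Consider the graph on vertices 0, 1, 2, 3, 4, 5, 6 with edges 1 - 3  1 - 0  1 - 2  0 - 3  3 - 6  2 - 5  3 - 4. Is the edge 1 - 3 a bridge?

No

After removing 1 - 3, the path 1-0-3 still connects them, so the edge is not a bridge.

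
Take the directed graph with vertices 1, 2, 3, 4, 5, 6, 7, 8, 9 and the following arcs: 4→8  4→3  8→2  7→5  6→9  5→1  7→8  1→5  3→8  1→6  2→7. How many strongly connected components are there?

6

{2, 7, 8} are all mutually reachable — one SCC of size 3.
{1, 5} are all mutually reachable — one SCC of size 2.
{3} is an SCC by itself.
{4} is an SCC by itself.
{6} is an SCC by itself.
(and 1 more singleton SCC)
That gives 6 strongly connected components.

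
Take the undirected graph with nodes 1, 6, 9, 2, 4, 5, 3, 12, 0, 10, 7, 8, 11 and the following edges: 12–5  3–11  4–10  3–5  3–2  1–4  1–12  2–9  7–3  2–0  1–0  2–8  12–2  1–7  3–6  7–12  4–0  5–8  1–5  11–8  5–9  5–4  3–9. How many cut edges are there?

The edges on the cycle 1-7-3-2-8-5-1 are not bridges since each lies on that cycle.
But removing 3–6 disconnects 3 from 6; removing 4–10 disconnects 4 from 10 — these are bridges.
That makes 2 bridges.

2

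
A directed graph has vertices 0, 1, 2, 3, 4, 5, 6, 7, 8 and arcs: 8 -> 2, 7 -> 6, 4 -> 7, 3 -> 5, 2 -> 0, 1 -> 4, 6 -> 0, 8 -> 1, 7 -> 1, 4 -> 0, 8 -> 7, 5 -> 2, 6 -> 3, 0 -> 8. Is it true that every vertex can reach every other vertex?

From 7 we can reach every vertex (0, 1, 2, 3, 4, 5, 6, 7, 8), and every vertex can reach 7 (0, 1, 2, 3, 4, 5, 6, 7, 8). So the whole graph is one strongly connected component.

Yes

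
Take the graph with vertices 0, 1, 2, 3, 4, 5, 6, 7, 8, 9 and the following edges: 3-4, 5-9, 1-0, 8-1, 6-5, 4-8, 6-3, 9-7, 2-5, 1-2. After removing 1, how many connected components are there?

With 1 gone, the remaining components are: {0}; {2, 3, 4, 5, 6, 7, 8, 9}.
That is 2 components.

2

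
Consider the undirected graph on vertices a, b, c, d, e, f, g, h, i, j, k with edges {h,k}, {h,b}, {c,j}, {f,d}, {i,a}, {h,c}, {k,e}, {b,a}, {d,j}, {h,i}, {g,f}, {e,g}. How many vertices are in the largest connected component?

11

Starting from a we can reach a, b, c, d, e, f, g, h, i, j, k. That is one component of size 11.
The largest has 11 vertices.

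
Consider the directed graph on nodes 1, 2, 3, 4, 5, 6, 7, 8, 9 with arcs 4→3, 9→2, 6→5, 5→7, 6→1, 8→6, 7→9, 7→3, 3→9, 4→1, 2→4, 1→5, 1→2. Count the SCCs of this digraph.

{1, 2, 3, 4, 5, 7, 9} are all mutually reachable — one SCC of size 7.
{8} is an SCC by itself.
{6} is an SCC by itself.
That gives 3 strongly connected components.

3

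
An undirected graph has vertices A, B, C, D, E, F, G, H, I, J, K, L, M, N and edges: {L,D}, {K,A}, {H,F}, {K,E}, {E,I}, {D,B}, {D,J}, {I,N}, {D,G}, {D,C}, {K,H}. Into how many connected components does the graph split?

M is isolated — a component by itself.
Starting from B we can reach B, C, D, G, J, L. That is one component of size 6.
Starting from A we can reach A, E, F, H, I, K, N. That is one component of size 7.
Total: 3 components.

3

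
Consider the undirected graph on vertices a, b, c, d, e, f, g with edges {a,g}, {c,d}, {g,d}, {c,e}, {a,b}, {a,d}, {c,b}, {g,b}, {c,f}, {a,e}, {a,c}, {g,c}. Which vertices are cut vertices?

c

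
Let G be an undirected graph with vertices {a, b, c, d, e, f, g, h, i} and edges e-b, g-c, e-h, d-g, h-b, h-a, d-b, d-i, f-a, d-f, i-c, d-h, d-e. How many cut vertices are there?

1

Removing d increases the component count from 1 to 2, so d is a cut vertex.
By contrast removing i leaves 1 component; it is not a cut vertex. No other vertex is a cut vertex either.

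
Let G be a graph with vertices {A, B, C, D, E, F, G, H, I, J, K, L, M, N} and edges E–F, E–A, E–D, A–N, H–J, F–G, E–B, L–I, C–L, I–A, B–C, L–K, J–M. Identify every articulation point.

A, E, F, J, L

Removing A increases the component count from 2 to 3, so A is a cut vertex.
Removing E increases the component count from 2 to 4, so E is a cut vertex.
Removing F increases the component count from 2 to 3, so F is a cut vertex.
Likewise J, L are cut vertices.
By contrast removing H leaves 2 components; it is not a cut vertex. No other vertex is a cut vertex either.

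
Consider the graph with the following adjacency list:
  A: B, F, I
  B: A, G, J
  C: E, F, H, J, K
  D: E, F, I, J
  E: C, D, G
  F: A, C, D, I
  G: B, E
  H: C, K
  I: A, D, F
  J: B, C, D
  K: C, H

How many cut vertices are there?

Removing C increases the component count from 1 to 2, so C is a cut vertex.
By contrast removing H leaves 1 component; it is not a cut vertex. No other vertex is a cut vertex either.

1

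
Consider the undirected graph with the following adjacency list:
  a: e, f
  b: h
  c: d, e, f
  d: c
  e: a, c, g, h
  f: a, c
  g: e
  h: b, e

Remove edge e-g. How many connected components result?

2

Before removal there is 1 component.
e-g is a bridge — removing it separates e's side from g's side.
After removal: 2 components.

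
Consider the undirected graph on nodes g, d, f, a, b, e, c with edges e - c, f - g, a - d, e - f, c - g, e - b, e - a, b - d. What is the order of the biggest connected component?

Starting from a we can reach a, b, c, d, e, f, g. That is one component of size 7.
The largest has 7 vertices.

7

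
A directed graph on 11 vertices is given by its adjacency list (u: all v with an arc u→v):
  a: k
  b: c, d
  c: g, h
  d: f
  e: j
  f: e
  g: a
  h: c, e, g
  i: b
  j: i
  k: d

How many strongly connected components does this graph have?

{a, b, c, d, e, f, g, h, i, j, k} are all mutually reachable — one SCC of size 11.
That gives 1 strongly connected component.

1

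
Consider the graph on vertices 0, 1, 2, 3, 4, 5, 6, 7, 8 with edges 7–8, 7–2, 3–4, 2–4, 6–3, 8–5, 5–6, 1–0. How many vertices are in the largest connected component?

Starting from 0 we can reach 0, 1. That is one component of size 2.
Starting from 2 we can reach 2, 3, 4, 5, 6, 7, 8. That is one component of size 7.
The largest has 7 vertices.

7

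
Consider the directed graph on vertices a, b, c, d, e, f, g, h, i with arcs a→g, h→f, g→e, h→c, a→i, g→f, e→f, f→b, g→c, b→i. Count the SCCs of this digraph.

9

{i} is an SCC by itself.
{b} is an SCC by itself.
{a} is an SCC by itself.
{h} is an SCC by itself.
{f} is an SCC by itself.
(and 4 more singleton SCCs)
That gives 9 strongly connected components.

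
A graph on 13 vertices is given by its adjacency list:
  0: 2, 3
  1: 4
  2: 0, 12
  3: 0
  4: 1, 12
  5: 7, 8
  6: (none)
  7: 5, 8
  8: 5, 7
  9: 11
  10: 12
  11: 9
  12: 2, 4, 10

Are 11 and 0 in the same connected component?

The component containing 11 is {9, 11}, and 0 is not in it.

No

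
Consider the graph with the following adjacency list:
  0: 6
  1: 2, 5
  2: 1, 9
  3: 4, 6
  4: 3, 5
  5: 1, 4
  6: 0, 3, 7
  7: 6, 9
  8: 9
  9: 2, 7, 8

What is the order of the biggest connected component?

Starting from 0 we can reach 0, 1, 2, 3, 4, 5, 6, 7, 8, 9. That is one component of size 10.
The largest has 10 vertices.

10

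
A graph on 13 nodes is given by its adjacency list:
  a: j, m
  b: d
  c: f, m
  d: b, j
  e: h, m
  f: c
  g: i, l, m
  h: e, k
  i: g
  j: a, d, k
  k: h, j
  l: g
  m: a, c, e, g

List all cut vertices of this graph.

c, d, g, j, m

Removing c increases the component count from 1 to 2, so c is a cut vertex.
Removing d increases the component count from 1 to 2, so d is a cut vertex.
Removing g increases the component count from 1 to 3, so g is a cut vertex.
Likewise j, m are cut vertices.
By contrast removing l leaves 1 component; it is not a cut vertex. No other vertex is a cut vertex either.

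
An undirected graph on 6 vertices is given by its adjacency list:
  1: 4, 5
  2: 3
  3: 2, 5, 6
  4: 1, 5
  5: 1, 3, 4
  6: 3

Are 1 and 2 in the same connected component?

Yes

From 1 we can reach 1, 2, 3, 4, 5, 6, which includes 2.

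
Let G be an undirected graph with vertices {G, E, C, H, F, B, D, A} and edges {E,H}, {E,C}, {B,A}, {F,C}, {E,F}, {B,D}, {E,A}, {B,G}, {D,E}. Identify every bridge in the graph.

The edges on the cycle E-F-C-E are not bridges since each lies on that cycle.
But removing G - B disconnects G from B; removing H - E disconnects H from E — these are bridges.

B-G, E-H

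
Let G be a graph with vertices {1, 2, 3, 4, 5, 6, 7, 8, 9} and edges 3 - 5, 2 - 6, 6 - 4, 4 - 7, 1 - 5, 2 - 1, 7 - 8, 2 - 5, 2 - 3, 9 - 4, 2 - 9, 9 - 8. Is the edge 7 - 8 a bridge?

No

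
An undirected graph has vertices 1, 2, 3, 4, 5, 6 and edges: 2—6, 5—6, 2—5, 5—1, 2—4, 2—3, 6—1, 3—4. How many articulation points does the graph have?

1

Removing 2 increases the component count from 1 to 2, so 2 is a cut vertex.
By contrast removing 3 leaves 1 component; it is not a cut vertex. No other vertex is a cut vertex either.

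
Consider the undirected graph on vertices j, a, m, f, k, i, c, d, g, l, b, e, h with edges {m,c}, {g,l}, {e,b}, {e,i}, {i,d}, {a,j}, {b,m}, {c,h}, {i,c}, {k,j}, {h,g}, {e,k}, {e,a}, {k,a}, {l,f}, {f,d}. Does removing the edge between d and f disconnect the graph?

No

After removing d - f, the path d-i-c-h-g-l-f still connects them, so the edge is not a bridge.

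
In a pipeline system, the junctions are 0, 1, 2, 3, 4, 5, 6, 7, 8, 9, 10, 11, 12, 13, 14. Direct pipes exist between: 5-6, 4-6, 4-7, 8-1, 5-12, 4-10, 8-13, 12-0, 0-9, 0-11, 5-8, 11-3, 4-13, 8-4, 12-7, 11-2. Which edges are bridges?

0-11, 0-12, 0-9, 1-8, 10-4, 11-2, 11-3

The edges on the cycle 5-8-4-7-12-5 are not bridges since each lies on that cycle.
But removing 11-2 disconnects 11 from 2; removing 0-11 disconnects 0 from 11; removing 0-9 disconnects 0 from 9; removing 10-4 disconnects 10 from 4 — these are bridges.
In total 7 edges are bridges.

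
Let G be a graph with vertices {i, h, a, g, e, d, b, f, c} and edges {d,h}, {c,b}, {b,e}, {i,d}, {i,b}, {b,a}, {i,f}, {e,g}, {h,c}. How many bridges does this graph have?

4

The edges on the cycle i-d-h-c-b-i are not bridges since each lies on that cycle.
But removing b—a disconnects b from a; removing g—e disconnects g from e; removing b—e disconnects b from e; removing i—f disconnects i from f — these are bridges.
That makes 4 bridges.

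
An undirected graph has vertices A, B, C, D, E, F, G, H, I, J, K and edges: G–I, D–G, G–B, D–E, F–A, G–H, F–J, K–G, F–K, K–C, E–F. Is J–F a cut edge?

Yes

Removing J–F leaves no path between J and F: the component count goes from 1 to 2. So it is a bridge.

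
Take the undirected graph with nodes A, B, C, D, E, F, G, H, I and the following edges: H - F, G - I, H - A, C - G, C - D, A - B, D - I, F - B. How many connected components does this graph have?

3

E is isolated — a component by itself.
Starting from A we can reach A, B, F, H. That is one component of size 4.
Starting from C we can reach C, D, G, I. That is one component of size 4.
Total: 3 components.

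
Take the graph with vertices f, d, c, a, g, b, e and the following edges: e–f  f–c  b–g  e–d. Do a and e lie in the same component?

The component containing a is {a}, and e is not in it.

No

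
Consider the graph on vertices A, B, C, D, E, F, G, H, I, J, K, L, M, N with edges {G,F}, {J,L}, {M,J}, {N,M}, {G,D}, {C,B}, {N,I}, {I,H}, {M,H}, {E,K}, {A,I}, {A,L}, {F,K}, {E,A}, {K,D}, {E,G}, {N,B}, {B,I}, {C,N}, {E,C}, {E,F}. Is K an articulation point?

No

Deleting K leaves 1 component (was 1) (its neighbors D, E, F remain connected to each other), so K is not a cut vertex.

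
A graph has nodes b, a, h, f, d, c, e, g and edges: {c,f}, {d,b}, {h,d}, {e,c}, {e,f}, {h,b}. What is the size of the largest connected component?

3

g is isolated — a component by itself.
a is isolated — a component by itself.
Starting from c we can reach c, e, f. That is one component of size 3.
Starting from b we can reach b, d, h. That is one component of size 3.
The largest has 3 vertices.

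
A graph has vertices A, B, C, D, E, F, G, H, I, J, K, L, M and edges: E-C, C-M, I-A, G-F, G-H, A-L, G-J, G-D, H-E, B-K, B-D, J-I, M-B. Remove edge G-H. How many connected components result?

G and H are still connected via G-D-B-M-C-E-H, so the component count stays at 1.

1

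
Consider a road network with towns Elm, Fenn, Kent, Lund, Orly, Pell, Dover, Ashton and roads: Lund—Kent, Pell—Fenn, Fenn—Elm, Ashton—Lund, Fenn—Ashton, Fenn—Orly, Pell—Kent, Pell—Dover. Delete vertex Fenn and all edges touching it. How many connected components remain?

With Fenn gone, the remaining components are: {Elm}; {Orly}; {Kent, Lund, Pell, Dover, Ashton}.
That is 3 components.

3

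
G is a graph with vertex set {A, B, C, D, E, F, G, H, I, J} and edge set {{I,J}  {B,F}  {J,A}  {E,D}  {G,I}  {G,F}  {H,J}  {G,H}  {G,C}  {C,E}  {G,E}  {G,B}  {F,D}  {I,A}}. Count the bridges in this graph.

0

The edges on the cycle G-H-J-A-I-G are not bridges since each lies on that cycle.
Every edge lies on some cycle, so there are no bridges.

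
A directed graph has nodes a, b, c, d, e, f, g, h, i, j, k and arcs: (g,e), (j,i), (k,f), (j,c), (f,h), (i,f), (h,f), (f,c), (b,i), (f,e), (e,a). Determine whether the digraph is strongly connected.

No

There is no directed path from f to j, so the graph is not strongly connected.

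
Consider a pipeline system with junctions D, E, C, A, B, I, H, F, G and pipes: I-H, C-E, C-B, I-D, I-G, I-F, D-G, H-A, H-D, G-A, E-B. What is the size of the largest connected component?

6

Starting from B we can reach B, C, E. That is one component of size 3.
Starting from A we can reach A, D, F, G, H, I. That is one component of size 6.
The largest has 6 vertices.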